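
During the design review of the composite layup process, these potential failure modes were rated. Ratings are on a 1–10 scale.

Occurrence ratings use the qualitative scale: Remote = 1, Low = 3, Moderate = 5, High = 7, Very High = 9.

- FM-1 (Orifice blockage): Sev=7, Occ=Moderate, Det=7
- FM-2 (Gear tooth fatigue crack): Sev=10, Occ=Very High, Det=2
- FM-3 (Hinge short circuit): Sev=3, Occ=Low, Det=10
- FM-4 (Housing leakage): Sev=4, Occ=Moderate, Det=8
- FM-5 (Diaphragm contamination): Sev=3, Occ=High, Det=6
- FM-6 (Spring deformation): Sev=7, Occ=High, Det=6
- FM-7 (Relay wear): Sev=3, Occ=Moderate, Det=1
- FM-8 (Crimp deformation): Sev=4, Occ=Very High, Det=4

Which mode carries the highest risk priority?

RPN = Severity × Occurrence × Detection:
  FM-1: 7 × 5 × 7 = 245
  FM-2: 10 × 9 × 2 = 180
  FM-3: 3 × 3 × 10 = 90
  FM-4: 4 × 5 × 8 = 160
  FM-5: 3 × 7 × 6 = 126
  FM-6: 7 × 7 × 6 = 294
  FM-7: 3 × 5 × 1 = 15
  FM-8: 4 × 9 × 4 = 144
Highest RPN is 294 → FM-6.

FM-6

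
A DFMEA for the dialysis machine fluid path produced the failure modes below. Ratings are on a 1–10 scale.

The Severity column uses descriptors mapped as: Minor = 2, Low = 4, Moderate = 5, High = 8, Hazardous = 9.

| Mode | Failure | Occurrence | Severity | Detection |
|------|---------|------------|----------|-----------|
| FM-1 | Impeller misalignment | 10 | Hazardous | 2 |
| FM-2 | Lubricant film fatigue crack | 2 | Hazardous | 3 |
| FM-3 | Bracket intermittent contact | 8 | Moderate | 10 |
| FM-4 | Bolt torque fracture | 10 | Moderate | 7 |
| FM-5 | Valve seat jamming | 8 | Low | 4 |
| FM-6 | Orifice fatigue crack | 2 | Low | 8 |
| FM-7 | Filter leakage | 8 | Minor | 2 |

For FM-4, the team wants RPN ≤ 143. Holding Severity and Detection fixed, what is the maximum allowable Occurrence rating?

4

FM-4: S=5, O=10, D=7 → current RPN = 350.
Fixed product = 35. Need 35 × O ≤ 143, so O ≤ 143/35 = 4.09.
Maximum integer Occurrence rating = 4 (gives RPN 140; O=5 would give 175 > 143).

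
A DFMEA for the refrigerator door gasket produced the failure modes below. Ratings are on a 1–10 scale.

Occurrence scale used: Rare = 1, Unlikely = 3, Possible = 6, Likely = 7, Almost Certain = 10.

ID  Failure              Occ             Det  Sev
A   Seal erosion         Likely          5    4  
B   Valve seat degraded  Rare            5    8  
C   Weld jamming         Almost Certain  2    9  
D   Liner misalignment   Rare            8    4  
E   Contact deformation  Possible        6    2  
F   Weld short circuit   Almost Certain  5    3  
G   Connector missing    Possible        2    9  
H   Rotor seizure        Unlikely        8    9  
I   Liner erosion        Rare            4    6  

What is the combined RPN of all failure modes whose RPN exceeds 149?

546

RPN = Severity × Occurrence × Detection:
  A: 4 × 7 × 5 = 140
  B: 8 × 1 × 5 = 40
  C: 9 × 10 × 2 = 180
  D: 4 × 1 × 8 = 32
  E: 2 × 6 × 6 = 72
  F: 3 × 10 × 5 = 150
  G: 9 × 6 × 2 = 108
  H: 9 × 3 × 8 = 216
  I: 6 × 1 × 4 = 24
RPN > 149: C (180), F (150), H (216).
Sum: 180 + 150 + 216 = 546.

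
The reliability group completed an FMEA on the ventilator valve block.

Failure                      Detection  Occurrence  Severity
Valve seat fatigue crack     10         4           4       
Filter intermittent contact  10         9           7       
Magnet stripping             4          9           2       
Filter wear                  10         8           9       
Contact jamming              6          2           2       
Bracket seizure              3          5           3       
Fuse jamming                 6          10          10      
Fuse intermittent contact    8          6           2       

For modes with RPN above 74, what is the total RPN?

2206

RPN = Severity × Occurrence × Detection:
  Valve seat fatigue crack: 4 × 4 × 10 = 160
  Filter intermittent contact: 7 × 9 × 10 = 630
  Magnet stripping: 2 × 9 × 4 = 72
  Filter wear: 9 × 8 × 10 = 720
  Contact jamming: 2 × 2 × 6 = 24
  Bracket seizure: 3 × 5 × 3 = 45
  Fuse jamming: 10 × 10 × 6 = 600
  Fuse intermittent contact: 2 × 6 × 8 = 96
RPN > 74: Valve seat fatigue crack (160), Filter intermittent contact (630), Filter wear (720), Fuse jamming (600), Fuse intermittent contact (96).
Sum: 160 + 630 + 720 + 600 + 96 = 2206.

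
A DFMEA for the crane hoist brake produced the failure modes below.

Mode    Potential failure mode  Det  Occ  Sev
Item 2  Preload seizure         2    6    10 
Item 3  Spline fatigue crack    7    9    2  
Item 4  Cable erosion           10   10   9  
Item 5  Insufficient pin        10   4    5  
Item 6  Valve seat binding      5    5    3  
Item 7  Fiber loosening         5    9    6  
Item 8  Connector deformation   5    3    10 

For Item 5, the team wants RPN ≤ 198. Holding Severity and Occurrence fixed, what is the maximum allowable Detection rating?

Item 5: S=5, O=4, D=10 → current RPN = 200.
Fixed product = 20. Need 20 × D ≤ 198, so D ≤ 198/20 = 9.90.
Maximum integer Detection rating = 9 (gives RPN 180; D=10 would give 200 > 198).

9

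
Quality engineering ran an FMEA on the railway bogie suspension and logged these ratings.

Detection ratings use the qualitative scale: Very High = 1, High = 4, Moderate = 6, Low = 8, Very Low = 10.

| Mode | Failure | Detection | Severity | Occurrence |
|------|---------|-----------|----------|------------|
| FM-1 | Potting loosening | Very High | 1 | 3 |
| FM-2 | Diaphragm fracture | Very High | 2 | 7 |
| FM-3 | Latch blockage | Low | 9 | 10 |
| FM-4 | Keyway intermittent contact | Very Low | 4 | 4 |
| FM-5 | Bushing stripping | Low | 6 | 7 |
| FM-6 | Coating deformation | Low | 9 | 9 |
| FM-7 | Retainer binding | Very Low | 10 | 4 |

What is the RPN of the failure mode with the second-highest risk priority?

RPN = Severity × Occurrence × Detection:
  FM-1: 1 × 3 × 1 = 3
  FM-2: 2 × 7 × 1 = 14
  FM-3: 9 × 10 × 8 = 720
  FM-4: 4 × 4 × 10 = 160
  FM-5: 6 × 7 × 8 = 336
  FM-6: 9 × 9 × 8 = 648
  FM-7: 10 × 4 × 10 = 400
Sorted descending: 720, 648, 400, 336, 160, 14, 3.
The second-highest RPN is 648 (FM-6).

648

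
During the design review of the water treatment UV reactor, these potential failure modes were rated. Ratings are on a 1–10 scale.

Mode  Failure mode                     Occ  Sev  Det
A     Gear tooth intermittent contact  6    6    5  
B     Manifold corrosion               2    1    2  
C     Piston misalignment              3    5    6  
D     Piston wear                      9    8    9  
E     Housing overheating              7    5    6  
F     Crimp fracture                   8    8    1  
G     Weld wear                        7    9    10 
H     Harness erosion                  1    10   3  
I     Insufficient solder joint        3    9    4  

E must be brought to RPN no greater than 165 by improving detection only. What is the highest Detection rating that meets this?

E: S=5, O=7, D=6 → current RPN = 210.
Fixed product = 35. Need 35 × D ≤ 165, so D ≤ 165/35 = 4.71.
Maximum integer Detection rating = 4 (gives RPN 140; D=5 would give 175 > 165).

4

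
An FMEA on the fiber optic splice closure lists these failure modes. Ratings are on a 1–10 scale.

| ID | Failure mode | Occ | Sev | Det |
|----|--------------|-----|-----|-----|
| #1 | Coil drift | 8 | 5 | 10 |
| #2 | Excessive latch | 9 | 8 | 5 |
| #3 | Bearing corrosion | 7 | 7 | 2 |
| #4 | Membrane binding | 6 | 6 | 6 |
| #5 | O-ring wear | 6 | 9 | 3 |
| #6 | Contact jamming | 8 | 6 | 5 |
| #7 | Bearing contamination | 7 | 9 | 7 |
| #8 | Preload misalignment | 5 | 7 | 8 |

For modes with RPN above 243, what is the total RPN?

RPN = Severity × Occurrence × Detection:
  #1: 5 × 8 × 10 = 400
  #2: 8 × 9 × 5 = 360
  #3: 7 × 7 × 2 = 98
  #4: 6 × 6 × 6 = 216
  #5: 9 × 6 × 3 = 162
  #6: 6 × 8 × 5 = 240
  #7: 9 × 7 × 7 = 441
  #8: 7 × 5 × 8 = 280
RPN > 243: #1 (400), #2 (360), #7 (441), #8 (280).
Sum: 400 + 360 + 441 + 280 = 1481.

1481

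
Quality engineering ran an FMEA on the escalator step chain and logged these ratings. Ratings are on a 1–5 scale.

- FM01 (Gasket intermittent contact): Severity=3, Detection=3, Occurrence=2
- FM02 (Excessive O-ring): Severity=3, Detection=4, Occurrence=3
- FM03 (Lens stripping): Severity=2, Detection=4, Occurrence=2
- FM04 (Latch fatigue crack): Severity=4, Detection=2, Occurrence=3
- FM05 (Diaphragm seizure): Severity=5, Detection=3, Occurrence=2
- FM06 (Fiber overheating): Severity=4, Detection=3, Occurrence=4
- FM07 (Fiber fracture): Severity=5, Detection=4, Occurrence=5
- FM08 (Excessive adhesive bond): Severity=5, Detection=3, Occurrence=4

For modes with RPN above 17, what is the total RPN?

316

RPN = Severity × Occurrence × Detection:
  FM01: 3 × 2 × 3 = 18
  FM02: 3 × 3 × 4 = 36
  FM03: 2 × 2 × 4 = 16
  FM04: 4 × 3 × 2 = 24
  FM05: 5 × 2 × 3 = 30
  FM06: 4 × 4 × 3 = 48
  FM07: 5 × 5 × 4 = 100
  FM08: 5 × 4 × 3 = 60
RPN > 17: FM01 (18), FM02 (36), FM04 (24), FM05 (30), FM06 (48), FM07 (100), FM08 (60).
Sum: 18 + 36 + 24 + 30 + 48 + 100 + 60 = 316.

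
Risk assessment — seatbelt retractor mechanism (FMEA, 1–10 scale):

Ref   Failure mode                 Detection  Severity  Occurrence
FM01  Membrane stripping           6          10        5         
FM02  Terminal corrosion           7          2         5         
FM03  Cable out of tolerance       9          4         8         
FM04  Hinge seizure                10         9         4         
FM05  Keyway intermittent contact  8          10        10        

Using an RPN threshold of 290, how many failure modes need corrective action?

RPN = Severity × Occurrence × Detection:
  FM01: 10 × 5 × 6 = 300
  FM02: 2 × 5 × 7 = 70
  FM03: 4 × 8 × 9 = 288
  FM04: 9 × 4 × 10 = 360
  FM05: 10 × 10 × 8 = 800
Modes with RPN ≥ 290: FM01 (300), FM04 (360), FM05 (800) → 3.

3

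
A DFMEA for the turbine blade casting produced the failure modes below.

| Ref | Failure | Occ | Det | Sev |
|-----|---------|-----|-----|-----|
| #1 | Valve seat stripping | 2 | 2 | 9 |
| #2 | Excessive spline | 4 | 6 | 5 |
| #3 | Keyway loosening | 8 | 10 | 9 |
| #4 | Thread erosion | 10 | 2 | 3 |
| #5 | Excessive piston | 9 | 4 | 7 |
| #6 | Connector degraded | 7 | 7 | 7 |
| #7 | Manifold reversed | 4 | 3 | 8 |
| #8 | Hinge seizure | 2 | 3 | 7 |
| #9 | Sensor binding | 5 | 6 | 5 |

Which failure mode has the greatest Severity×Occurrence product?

Criticality = Severity × Occurrence:
  #1: 9 × 2 = 18
  #2: 5 × 4 = 20
  #3: 9 × 8 = 72
  #4: 3 × 10 = 30
  #5: 7 × 9 = 63
  #6: 7 × 7 = 49
  #7: 8 × 4 = 32
  #8: 7 × 2 = 14
  #9: 5 × 5 = 25
Highest criticality is 72 → #3.

#3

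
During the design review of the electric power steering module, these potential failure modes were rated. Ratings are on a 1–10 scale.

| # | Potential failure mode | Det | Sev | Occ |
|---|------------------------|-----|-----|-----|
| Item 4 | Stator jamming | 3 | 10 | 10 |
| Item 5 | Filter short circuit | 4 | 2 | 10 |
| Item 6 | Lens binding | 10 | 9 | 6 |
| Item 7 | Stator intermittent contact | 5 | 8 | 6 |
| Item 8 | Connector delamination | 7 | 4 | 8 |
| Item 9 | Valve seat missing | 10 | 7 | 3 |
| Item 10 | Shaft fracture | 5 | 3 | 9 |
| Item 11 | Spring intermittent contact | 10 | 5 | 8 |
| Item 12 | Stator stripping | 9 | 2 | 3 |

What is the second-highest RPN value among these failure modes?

400

RPN = Severity × Occurrence × Detection:
  Item 4: 10 × 10 × 3 = 300
  Item 5: 2 × 10 × 4 = 80
  Item 6: 9 × 6 × 10 = 540
  Item 7: 8 × 6 × 5 = 240
  Item 8: 4 × 8 × 7 = 224
  Item 9: 7 × 3 × 10 = 210
  Item 10: 3 × 9 × 5 = 135
  Item 11: 5 × 8 × 10 = 400
  Item 12: 2 × 3 × 9 = 54
Sorted descending: 540, 400, 300, 240, 224, 210, 135, 80, 54.
The second-highest RPN is 400 (Item 11).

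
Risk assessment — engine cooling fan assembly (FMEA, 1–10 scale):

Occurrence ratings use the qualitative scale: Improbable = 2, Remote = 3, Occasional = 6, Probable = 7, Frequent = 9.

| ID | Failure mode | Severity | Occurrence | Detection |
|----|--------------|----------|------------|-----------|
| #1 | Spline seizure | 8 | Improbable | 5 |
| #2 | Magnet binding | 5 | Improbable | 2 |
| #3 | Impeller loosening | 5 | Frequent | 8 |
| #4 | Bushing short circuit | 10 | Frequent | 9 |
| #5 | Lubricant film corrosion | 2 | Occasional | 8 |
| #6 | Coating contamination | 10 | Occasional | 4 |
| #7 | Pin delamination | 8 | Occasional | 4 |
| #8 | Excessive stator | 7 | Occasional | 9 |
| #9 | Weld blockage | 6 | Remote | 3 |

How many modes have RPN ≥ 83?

6

RPN = Severity × Occurrence × Detection:
  #1: 8 × 2 × 5 = 80
  #2: 5 × 2 × 2 = 20
  #3: 5 × 9 × 8 = 360
  #4: 10 × 9 × 9 = 810
  #5: 2 × 6 × 8 = 96
  #6: 10 × 6 × 4 = 240
  #7: 8 × 6 × 4 = 192
  #8: 7 × 6 × 9 = 378
  #9: 6 × 3 × 3 = 54
Modes with RPN ≥ 83: #3 (360), #4 (810), #5 (96), #6 (240), #7 (192), #8 (378) → 6.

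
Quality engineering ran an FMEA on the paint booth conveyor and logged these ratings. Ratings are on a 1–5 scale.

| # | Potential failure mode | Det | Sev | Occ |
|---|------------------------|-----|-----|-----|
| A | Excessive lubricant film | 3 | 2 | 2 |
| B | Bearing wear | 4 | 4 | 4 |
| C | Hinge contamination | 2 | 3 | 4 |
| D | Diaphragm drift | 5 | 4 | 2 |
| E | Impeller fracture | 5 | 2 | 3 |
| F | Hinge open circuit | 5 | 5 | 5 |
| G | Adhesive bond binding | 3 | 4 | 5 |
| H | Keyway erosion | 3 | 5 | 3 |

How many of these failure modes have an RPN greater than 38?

5

RPN = Severity × Occurrence × Detection:
  A: 2 × 2 × 3 = 12
  B: 4 × 4 × 4 = 64
  C: 3 × 4 × 2 = 24
  D: 4 × 2 × 5 = 40
  E: 2 × 3 × 5 = 30
  F: 5 × 5 × 5 = 125
  G: 4 × 5 × 3 = 60
  H: 5 × 3 × 3 = 45
Modes with RPN > 38: B (64), D (40), F (125), G (60), H (45) → 5.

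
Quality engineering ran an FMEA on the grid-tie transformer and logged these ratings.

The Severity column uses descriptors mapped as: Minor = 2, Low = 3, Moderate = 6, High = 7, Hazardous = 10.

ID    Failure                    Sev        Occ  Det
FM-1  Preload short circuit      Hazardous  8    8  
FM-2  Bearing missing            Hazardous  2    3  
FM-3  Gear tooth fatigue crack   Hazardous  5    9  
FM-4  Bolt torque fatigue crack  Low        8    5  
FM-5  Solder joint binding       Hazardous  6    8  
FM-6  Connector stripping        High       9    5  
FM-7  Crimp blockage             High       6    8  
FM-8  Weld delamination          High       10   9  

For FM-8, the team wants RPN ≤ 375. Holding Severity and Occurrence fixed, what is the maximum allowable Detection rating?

FM-8: S=7, O=10, D=9 → current RPN = 630.
Fixed product = 70. Need 70 × D ≤ 375, so D ≤ 375/70 = 5.36.
Maximum integer Detection rating = 5 (gives RPN 350; D=6 would give 420 > 375).

5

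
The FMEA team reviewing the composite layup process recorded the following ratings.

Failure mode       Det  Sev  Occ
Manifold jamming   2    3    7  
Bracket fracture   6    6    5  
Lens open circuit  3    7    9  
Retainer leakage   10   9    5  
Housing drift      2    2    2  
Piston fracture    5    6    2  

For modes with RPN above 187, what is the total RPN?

RPN = Severity × Occurrence × Detection:
  Manifold jamming: 3 × 7 × 2 = 42
  Bracket fracture: 6 × 5 × 6 = 180
  Lens open circuit: 7 × 9 × 3 = 189
  Retainer leakage: 9 × 5 × 10 = 450
  Housing drift: 2 × 2 × 2 = 8
  Piston fracture: 6 × 2 × 5 = 60
RPN > 187: Lens open circuit (189), Retainer leakage (450).
Sum: 189 + 450 = 639.

639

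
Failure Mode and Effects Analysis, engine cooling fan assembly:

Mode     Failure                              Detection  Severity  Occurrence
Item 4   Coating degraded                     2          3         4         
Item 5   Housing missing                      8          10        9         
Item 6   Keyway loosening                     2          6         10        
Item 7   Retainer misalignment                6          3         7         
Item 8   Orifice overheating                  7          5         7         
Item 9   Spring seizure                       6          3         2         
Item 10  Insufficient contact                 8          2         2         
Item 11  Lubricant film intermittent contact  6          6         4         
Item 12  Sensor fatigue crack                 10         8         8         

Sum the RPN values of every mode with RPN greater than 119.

RPN = Severity × Occurrence × Detection:
  Item 4: 3 × 4 × 2 = 24
  Item 5: 10 × 9 × 8 = 720
  Item 6: 6 × 10 × 2 = 120
  Item 7: 3 × 7 × 6 = 126
  Item 8: 5 × 7 × 7 = 245
  Item 9: 3 × 2 × 6 = 36
  Item 10: 2 × 2 × 8 = 32
  Item 11: 6 × 4 × 6 = 144
  Item 12: 8 × 8 × 10 = 640
RPN > 119: Item 5 (720), Item 6 (120), Item 7 (126), Item 8 (245), Item 11 (144), Item 12 (640).
Sum: 720 + 120 + 126 + 245 + 144 + 640 = 1995.

1995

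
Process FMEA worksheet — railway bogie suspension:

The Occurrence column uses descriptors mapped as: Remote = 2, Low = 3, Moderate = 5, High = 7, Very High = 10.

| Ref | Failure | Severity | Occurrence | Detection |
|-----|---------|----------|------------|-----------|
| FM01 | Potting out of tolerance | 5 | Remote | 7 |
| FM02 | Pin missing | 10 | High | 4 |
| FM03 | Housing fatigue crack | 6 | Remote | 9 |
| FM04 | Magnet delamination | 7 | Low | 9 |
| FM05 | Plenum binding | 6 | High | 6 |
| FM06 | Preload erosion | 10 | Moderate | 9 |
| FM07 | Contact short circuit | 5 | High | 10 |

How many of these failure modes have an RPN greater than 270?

RPN = Severity × Occurrence × Detection:
  FM01: 5 × 2 × 7 = 70
  FM02: 10 × 7 × 4 = 280
  FM03: 6 × 2 × 9 = 108
  FM04: 7 × 3 × 9 = 189
  FM05: 6 × 7 × 6 = 252
  FM06: 10 × 5 × 9 = 450
  FM07: 5 × 7 × 10 = 350
Modes with RPN > 270: FM02 (280), FM06 (450), FM07 (350) → 3.

3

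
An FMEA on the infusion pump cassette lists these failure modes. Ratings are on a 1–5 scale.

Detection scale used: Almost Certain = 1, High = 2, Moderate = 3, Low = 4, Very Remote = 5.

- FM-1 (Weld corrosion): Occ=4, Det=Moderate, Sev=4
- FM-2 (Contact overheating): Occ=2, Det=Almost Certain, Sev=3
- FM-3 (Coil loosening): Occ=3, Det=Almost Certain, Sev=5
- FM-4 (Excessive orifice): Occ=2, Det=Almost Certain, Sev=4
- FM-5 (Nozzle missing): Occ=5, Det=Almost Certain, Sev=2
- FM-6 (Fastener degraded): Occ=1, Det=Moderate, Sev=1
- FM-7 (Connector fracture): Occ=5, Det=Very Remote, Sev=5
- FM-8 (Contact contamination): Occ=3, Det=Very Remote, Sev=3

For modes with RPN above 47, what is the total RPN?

173

RPN = Severity × Occurrence × Detection:
  FM-1: 4 × 4 × 3 = 48
  FM-2: 3 × 2 × 1 = 6
  FM-3: 5 × 3 × 1 = 15
  FM-4: 4 × 2 × 1 = 8
  FM-5: 2 × 5 × 1 = 10
  FM-6: 1 × 1 × 3 = 3
  FM-7: 5 × 5 × 5 = 125
  FM-8: 3 × 3 × 5 = 45
RPN > 47: FM-1 (48), FM-7 (125).
Sum: 48 + 125 = 173.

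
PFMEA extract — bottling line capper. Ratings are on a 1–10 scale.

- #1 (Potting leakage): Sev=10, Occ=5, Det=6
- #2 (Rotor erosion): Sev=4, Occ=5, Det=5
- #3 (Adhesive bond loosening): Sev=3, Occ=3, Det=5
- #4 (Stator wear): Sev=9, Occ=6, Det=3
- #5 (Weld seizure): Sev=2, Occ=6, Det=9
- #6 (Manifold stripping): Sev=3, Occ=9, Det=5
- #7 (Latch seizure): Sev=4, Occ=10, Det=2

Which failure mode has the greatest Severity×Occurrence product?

Criticality = Severity × Occurrence:
  #1: 10 × 5 = 50
  #2: 4 × 5 = 20
  #3: 3 × 3 = 9
  #4: 9 × 6 = 54
  #5: 2 × 6 = 12
  #6: 3 × 9 = 27
  #7: 4 × 10 = 40
Highest criticality is 54 → #4.

#4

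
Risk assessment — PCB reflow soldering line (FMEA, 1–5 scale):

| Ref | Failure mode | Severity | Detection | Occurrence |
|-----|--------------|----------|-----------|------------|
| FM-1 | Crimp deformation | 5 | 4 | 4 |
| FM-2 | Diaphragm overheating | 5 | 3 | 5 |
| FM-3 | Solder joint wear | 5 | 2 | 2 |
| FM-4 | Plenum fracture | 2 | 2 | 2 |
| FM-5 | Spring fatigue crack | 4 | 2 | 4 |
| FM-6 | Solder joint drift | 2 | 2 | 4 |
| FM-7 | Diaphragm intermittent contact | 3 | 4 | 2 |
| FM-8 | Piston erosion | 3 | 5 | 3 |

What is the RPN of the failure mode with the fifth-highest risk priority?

24

RPN = Severity × Occurrence × Detection:
  FM-1: 5 × 4 × 4 = 80
  FM-2: 5 × 5 × 3 = 75
  FM-3: 5 × 2 × 2 = 20
  FM-4: 2 × 2 × 2 = 8
  FM-5: 4 × 4 × 2 = 32
  FM-6: 2 × 4 × 2 = 16
  FM-7: 3 × 2 × 4 = 24
  FM-8: 3 × 3 × 5 = 45
Sorted descending: 80, 75, 45, 32, 24, 20, 16, 8.
The fifth-highest RPN is 24 (FM-7).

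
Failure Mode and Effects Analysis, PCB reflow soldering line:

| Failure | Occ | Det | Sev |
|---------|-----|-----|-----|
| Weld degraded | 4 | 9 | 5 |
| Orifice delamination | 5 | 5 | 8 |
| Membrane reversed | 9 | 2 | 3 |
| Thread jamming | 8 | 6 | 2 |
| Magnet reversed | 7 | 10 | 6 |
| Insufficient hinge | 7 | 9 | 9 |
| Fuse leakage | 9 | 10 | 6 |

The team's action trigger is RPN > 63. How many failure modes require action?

6

RPN = Severity × Occurrence × Detection:
  Weld degraded: 5 × 4 × 9 = 180
  Orifice delamination: 8 × 5 × 5 = 200
  Membrane reversed: 3 × 9 × 2 = 54
  Thread jamming: 2 × 8 × 6 = 96
  Magnet reversed: 6 × 7 × 10 = 420
  Insufficient hinge: 9 × 7 × 9 = 567
  Fuse leakage: 6 × 9 × 10 = 540
Modes with RPN > 63: Weld degraded (180), Orifice delamination (200), Thread jamming (96), Magnet reversed (420), Insufficient hinge (567), Fuse leakage (540) → 6.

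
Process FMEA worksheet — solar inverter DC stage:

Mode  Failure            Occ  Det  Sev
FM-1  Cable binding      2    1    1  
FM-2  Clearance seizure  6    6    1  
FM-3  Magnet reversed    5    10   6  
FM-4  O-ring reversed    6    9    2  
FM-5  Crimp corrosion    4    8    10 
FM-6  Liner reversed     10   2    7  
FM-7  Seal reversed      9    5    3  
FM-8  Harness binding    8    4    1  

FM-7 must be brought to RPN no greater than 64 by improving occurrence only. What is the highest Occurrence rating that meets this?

FM-7: S=3, O=9, D=5 → current RPN = 135.
Fixed product = 15. Need 15 × O ≤ 64, so O ≤ 64/15 = 4.27.
Maximum integer Occurrence rating = 4 (gives RPN 60; O=5 would give 75 > 64).

4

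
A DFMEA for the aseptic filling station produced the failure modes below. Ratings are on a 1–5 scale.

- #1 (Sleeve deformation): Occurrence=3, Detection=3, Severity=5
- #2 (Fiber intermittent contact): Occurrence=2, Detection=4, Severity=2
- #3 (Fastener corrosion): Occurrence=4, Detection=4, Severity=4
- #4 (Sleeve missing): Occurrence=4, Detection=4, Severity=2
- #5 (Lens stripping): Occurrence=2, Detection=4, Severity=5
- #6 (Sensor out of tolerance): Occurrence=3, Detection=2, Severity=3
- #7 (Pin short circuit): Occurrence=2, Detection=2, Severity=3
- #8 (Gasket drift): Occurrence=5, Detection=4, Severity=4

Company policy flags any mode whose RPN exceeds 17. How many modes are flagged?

6

RPN = Severity × Occurrence × Detection:
  #1: 5 × 3 × 3 = 45
  #2: 2 × 2 × 4 = 16
  #3: 4 × 4 × 4 = 64
  #4: 2 × 4 × 4 = 32
  #5: 5 × 2 × 4 = 40
  #6: 3 × 3 × 2 = 18
  #7: 3 × 2 × 2 = 12
  #8: 4 × 5 × 4 = 80
Modes with RPN > 17: #1 (45), #3 (64), #4 (32), #5 (40), #6 (18), #8 (80) → 6.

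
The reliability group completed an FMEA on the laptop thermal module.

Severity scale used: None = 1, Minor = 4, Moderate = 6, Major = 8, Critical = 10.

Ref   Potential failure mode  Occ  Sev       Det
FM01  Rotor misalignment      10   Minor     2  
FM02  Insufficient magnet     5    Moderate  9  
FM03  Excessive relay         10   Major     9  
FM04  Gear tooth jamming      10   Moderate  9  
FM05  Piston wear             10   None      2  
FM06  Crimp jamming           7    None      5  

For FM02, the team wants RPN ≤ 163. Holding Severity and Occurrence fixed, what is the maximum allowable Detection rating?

FM02: S=6, O=5, D=9 → current RPN = 270.
Fixed product = 30. Need 30 × D ≤ 163, so D ≤ 163/30 = 5.43.
Maximum integer Detection rating = 5 (gives RPN 150; D=6 would give 180 > 163).

5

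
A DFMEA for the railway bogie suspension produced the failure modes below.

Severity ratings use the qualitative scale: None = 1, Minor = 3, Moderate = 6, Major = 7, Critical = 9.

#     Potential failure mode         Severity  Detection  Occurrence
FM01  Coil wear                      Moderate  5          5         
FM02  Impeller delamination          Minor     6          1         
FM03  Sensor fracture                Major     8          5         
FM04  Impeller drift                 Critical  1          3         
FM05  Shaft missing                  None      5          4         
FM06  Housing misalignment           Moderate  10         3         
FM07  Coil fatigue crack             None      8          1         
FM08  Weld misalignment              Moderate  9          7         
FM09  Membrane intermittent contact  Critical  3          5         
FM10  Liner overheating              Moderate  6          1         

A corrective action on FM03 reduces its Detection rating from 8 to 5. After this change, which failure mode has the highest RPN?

RPN = Severity × Occurrence × Detection:
  FM01: 6 × 5 × 5 = 150
  FM02: 3 × 1 × 6 = 18
  FM03: 7 × 5 × 8 = 280
  FM04: 9 × 3 × 1 = 27
  FM05: 1 × 4 × 5 = 20
  FM06: 6 × 3 × 10 = 180
  FM07: 1 × 1 × 8 = 8
  FM08: 6 × 7 × 9 = 378
  FM09: 9 × 5 × 3 = 135
  FM10: 6 × 1 × 6 = 36
After action: FM03 → 7 × 5 × 5 = 175.
Revised RPNs: FM08=378, FM06=180, FM03=175, FM01=150, FM09=135, FM10=36, FM04=27, FM05=20, FM02=18, FM07=8.
Highest is now FM08 (378).

FM08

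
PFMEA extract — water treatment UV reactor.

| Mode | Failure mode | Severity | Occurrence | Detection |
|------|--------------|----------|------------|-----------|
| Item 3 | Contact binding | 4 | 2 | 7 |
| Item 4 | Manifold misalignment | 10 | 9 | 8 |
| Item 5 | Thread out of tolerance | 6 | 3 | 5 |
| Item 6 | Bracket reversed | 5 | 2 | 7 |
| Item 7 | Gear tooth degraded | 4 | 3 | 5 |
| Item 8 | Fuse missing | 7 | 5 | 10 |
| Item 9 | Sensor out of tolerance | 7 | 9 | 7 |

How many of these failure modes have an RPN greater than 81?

RPN = Severity × Occurrence × Detection:
  Item 3: 4 × 2 × 7 = 56
  Item 4: 10 × 9 × 8 = 720
  Item 5: 6 × 3 × 5 = 90
  Item 6: 5 × 2 × 7 = 70
  Item 7: 4 × 3 × 5 = 60
  Item 8: 7 × 5 × 10 = 350
  Item 9: 7 × 9 × 7 = 441
Modes with RPN > 81: Item 4 (720), Item 5 (90), Item 8 (350), Item 9 (441) → 4.

4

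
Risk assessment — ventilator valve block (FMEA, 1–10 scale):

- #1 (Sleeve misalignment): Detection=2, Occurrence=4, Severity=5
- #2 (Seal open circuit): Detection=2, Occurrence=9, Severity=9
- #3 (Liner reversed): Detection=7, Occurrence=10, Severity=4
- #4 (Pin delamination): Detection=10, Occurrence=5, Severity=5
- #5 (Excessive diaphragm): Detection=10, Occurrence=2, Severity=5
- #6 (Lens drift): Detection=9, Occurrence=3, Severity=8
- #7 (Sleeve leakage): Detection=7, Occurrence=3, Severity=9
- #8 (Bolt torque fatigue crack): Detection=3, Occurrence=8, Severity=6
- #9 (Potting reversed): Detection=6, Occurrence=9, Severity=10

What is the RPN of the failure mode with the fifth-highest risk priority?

189

RPN = Severity × Occurrence × Detection:
  #1: 5 × 4 × 2 = 40
  #2: 9 × 9 × 2 = 162
  #3: 4 × 10 × 7 = 280
  #4: 5 × 5 × 10 = 250
  #5: 5 × 2 × 10 = 100
  #6: 8 × 3 × 9 = 216
  #7: 9 × 3 × 7 = 189
  #8: 6 × 8 × 3 = 144
  #9: 10 × 9 × 6 = 540
Sorted descending: 540, 280, 250, 216, 189, 162, 144, 100, 40.
The fifth-highest RPN is 189 (#7).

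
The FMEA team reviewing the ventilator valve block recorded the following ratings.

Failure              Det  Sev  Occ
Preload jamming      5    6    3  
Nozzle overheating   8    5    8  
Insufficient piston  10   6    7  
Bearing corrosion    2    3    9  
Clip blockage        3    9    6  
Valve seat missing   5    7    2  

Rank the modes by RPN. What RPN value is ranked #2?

RPN = Severity × Occurrence × Detection:
  Preload jamming: 6 × 3 × 5 = 90
  Nozzle overheating: 5 × 8 × 8 = 320
  Insufficient piston: 6 × 7 × 10 = 420
  Bearing corrosion: 3 × 9 × 2 = 54
  Clip blockage: 9 × 6 × 3 = 162
  Valve seat missing: 7 × 2 × 5 = 70
Sorted descending: 420, 320, 162, 90, 70, 54.
The second-highest RPN is 320 (Nozzle overheating).

320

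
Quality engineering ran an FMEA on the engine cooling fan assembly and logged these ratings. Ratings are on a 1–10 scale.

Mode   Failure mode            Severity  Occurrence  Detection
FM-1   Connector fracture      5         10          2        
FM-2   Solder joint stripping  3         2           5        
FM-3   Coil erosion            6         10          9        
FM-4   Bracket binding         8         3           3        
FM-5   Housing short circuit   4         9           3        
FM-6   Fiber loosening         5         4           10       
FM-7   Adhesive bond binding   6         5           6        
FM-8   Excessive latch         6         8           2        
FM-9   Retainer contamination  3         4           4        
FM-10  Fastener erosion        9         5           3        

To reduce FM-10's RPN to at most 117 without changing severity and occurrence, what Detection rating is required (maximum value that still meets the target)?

2

FM-10: S=9, O=5, D=3 → current RPN = 135.
Fixed product = 45. Need 45 × D ≤ 117, so D ≤ 117/45 = 2.60.
Maximum integer Detection rating = 2 (gives RPN 90; D=3 would give 135 > 117).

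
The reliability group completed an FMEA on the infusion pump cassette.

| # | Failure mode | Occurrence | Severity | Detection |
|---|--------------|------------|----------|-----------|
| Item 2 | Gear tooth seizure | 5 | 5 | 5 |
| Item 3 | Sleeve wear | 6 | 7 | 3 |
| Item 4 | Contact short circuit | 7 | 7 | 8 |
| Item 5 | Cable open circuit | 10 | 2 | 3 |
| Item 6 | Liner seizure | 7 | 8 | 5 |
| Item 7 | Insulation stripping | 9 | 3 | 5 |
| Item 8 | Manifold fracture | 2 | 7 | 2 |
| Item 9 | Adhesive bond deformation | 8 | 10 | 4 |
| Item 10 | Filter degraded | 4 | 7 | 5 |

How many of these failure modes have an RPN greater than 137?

RPN = Severity × Occurrence × Detection:
  Item 2: 5 × 5 × 5 = 125
  Item 3: 7 × 6 × 3 = 126
  Item 4: 7 × 7 × 8 = 392
  Item 5: 2 × 10 × 3 = 60
  Item 6: 8 × 7 × 5 = 280
  Item 7: 3 × 9 × 5 = 135
  Item 8: 7 × 2 × 2 = 28
  Item 9: 10 × 8 × 4 = 320
  Item 10: 7 × 4 × 5 = 140
Modes with RPN > 137: Item 4 (392), Item 6 (280), Item 9 (320), Item 10 (140) → 4.

4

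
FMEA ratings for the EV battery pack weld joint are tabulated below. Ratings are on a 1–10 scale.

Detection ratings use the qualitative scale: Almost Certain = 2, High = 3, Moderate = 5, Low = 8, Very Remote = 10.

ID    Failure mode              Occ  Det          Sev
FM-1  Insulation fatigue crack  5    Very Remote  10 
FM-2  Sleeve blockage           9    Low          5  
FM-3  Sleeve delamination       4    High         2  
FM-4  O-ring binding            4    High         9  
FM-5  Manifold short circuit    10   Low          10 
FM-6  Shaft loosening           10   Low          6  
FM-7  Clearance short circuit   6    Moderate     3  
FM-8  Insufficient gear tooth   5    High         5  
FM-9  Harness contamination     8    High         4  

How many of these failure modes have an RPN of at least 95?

RPN = Severity × Occurrence × Detection:
  FM-1: 10 × 5 × 10 = 500
  FM-2: 5 × 9 × 8 = 360
  FM-3: 2 × 4 × 3 = 24
  FM-4: 9 × 4 × 3 = 108
  FM-5: 10 × 10 × 8 = 800
  FM-6: 6 × 10 × 8 = 480
  FM-7: 3 × 6 × 5 = 90
  FM-8: 5 × 5 × 3 = 75
  FM-9: 4 × 8 × 3 = 96
Modes with RPN ≥ 95: FM-1 (500), FM-2 (360), FM-4 (108), FM-5 (800), FM-6 (480), FM-9 (96) → 6.

6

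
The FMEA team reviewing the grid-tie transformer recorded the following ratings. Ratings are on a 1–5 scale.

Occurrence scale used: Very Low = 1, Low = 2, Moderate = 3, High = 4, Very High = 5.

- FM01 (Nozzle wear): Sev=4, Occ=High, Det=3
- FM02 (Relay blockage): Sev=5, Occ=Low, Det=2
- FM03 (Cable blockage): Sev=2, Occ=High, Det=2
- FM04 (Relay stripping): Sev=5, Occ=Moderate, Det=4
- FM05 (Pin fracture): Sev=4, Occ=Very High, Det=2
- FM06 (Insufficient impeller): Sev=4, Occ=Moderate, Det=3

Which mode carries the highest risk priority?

FM04

RPN = Severity × Occurrence × Detection:
  FM01: 4 × 4 × 3 = 48
  FM02: 5 × 2 × 2 = 20
  FM03: 2 × 4 × 2 = 16
  FM04: 5 × 3 × 4 = 60
  FM05: 4 × 5 × 2 = 40
  FM06: 4 × 3 × 3 = 36
Highest RPN is 60 → FM04.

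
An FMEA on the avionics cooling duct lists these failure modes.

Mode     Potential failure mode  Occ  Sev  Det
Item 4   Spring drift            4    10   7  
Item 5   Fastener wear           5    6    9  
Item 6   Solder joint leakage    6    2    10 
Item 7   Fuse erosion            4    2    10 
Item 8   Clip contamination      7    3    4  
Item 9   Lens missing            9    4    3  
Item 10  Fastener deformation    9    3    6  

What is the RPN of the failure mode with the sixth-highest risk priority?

RPN = Severity × Occurrence × Detection:
  Item 4: 10 × 4 × 7 = 280
  Item 5: 6 × 5 × 9 = 270
  Item 6: 2 × 6 × 10 = 120
  Item 7: 2 × 4 × 10 = 80
  Item 8: 3 × 7 × 4 = 84
  Item 9: 4 × 9 × 3 = 108
  Item 10: 3 × 9 × 6 = 162
Sorted descending: 280, 270, 162, 120, 108, 84, 80.
The sixth-highest RPN is 84 (Item 8).

84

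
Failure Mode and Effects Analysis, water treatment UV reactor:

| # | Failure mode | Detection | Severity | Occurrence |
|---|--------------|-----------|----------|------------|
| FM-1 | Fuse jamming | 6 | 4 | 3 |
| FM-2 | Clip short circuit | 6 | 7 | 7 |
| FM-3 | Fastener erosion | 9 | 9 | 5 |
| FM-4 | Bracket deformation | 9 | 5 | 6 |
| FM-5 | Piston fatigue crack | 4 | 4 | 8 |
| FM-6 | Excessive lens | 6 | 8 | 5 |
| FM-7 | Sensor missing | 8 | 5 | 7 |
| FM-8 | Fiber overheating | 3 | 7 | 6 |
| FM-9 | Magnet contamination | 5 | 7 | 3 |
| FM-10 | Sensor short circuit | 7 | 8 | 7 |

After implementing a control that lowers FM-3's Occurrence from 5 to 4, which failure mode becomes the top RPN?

RPN = Severity × Occurrence × Detection:
  FM-1: 4 × 3 × 6 = 72
  FM-2: 7 × 7 × 6 = 294
  FM-3: 9 × 5 × 9 = 405
  FM-4: 5 × 6 × 9 = 270
  FM-5: 4 × 8 × 4 = 128
  FM-6: 8 × 5 × 6 = 240
  FM-7: 5 × 7 × 8 = 280
  FM-8: 7 × 6 × 3 = 126
  FM-9: 7 × 3 × 5 = 105
  FM-10: 8 × 7 × 7 = 392
After action: FM-3 → 9 × 4 × 9 = 324.
Revised RPNs: FM-10=392, FM-3=324, FM-2=294, FM-7=280, FM-4=270, FM-6=240, FM-5=128, FM-8=126, FM-9=105, FM-1=72.
Highest is now FM-10 (392).

FM-10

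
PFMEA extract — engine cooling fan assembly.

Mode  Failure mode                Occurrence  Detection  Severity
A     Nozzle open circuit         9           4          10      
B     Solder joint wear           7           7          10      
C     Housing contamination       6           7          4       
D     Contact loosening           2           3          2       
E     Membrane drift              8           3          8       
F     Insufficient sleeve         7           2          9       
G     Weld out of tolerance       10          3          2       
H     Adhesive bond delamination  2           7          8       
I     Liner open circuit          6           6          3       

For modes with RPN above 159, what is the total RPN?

RPN = Severity × Occurrence × Detection:
  A: 10 × 9 × 4 = 360
  B: 10 × 7 × 7 = 490
  C: 4 × 6 × 7 = 168
  D: 2 × 2 × 3 = 12
  E: 8 × 8 × 3 = 192
  F: 9 × 7 × 2 = 126
  G: 2 × 10 × 3 = 60
  H: 8 × 2 × 7 = 112
  I: 3 × 6 × 6 = 108
RPN > 159: A (360), B (490), C (168), E (192).
Sum: 360 + 490 + 168 + 192 = 1210.

1210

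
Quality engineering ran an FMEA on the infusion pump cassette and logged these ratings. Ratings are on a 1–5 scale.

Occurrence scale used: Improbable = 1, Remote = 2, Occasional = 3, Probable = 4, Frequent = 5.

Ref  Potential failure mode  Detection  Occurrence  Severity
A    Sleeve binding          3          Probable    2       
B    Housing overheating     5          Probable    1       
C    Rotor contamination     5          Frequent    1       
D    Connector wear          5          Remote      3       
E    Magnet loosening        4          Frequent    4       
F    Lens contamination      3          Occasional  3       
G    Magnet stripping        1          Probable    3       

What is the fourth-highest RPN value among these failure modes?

25

RPN = Severity × Occurrence × Detection:
  A: 2 × 4 × 3 = 24
  B: 1 × 4 × 5 = 20
  C: 1 × 5 × 5 = 25
  D: 3 × 2 × 5 = 30
  E: 4 × 5 × 4 = 80
  F: 3 × 3 × 3 = 27
  G: 3 × 4 × 1 = 12
Sorted descending: 80, 30, 27, 25, 24, 20, 12.
The fourth-highest RPN is 25 (C).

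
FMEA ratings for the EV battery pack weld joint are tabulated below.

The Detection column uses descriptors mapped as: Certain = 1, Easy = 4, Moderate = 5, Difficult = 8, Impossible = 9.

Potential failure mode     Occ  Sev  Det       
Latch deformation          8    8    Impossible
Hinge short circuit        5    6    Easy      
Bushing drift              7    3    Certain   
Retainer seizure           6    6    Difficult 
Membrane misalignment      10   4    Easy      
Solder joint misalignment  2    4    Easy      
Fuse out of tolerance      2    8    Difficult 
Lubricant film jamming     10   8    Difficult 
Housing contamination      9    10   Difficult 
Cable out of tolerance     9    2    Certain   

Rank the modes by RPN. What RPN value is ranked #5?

160

RPN = Severity × Occurrence × Detection:
  Latch deformation: 8 × 8 × 9 = 576
  Hinge short circuit: 6 × 5 × 4 = 120
  Bushing drift: 3 × 7 × 1 = 21
  Retainer seizure: 6 × 6 × 8 = 288
  Membrane misalignment: 4 × 10 × 4 = 160
  Solder joint misalignment: 4 × 2 × 4 = 32
  Fuse out of tolerance: 8 × 2 × 8 = 128
  Lubricant film jamming: 8 × 10 × 8 = 640
  Housing contamination: 10 × 9 × 8 = 720
  Cable out of tolerance: 2 × 9 × 1 = 18
Sorted descending: 720, 640, 576, 288, 160, 128, 120, 32, 21, 18.
The fifth-highest RPN is 160 (Membrane misalignment).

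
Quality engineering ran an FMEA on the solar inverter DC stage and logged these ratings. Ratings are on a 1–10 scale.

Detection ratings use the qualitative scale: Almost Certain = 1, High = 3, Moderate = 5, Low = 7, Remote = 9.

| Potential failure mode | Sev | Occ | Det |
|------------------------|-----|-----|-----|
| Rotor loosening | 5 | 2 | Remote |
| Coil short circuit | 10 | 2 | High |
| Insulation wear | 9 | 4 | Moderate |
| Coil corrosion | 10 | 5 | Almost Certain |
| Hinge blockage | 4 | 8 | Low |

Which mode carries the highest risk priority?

RPN = Severity × Occurrence × Detection:
  Rotor loosening: 5 × 2 × 9 = 90
  Coil short circuit: 10 × 2 × 3 = 60
  Insulation wear: 9 × 4 × 5 = 180
  Coil corrosion: 10 × 5 × 1 = 50
  Hinge blockage: 4 × 8 × 7 = 224
Highest RPN is 224 → Hinge blockage.

Hinge blockage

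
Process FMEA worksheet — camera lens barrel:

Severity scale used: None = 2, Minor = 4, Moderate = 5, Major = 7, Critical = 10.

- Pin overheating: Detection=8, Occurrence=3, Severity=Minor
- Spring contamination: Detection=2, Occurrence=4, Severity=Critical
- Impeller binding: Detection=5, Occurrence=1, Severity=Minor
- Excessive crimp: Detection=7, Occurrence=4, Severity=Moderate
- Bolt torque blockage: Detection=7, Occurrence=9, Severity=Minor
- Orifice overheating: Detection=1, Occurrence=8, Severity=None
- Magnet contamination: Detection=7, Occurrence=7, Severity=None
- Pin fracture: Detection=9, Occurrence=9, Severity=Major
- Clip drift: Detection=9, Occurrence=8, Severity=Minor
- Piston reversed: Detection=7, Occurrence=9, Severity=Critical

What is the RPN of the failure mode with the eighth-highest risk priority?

RPN = Severity × Occurrence × Detection:
  Pin overheating: 4 × 3 × 8 = 96
  Spring contamination: 10 × 4 × 2 = 80
  Impeller binding: 4 × 1 × 5 = 20
  Excessive crimp: 5 × 4 × 7 = 140
  Bolt torque blockage: 4 × 9 × 7 = 252
  Orifice overheating: 2 × 8 × 1 = 16
  Magnet contamination: 2 × 7 × 7 = 98
  Pin fracture: 7 × 9 × 9 = 567
  Clip drift: 4 × 8 × 9 = 288
  Piston reversed: 10 × 9 × 7 = 630
Sorted descending: 630, 567, 288, 252, 140, 98, 96, 80, 20, 16.
The eighth-highest RPN is 80 (Spring contamination).

80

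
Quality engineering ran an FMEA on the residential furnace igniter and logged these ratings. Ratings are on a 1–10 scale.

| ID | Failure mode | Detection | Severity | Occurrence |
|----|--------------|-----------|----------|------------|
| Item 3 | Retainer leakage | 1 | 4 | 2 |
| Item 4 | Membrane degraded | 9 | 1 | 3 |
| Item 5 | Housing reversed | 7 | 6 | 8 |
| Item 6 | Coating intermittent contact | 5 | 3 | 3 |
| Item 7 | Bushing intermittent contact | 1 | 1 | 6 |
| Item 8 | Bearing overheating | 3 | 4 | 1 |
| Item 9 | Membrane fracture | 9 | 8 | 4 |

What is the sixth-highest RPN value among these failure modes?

RPN = Severity × Occurrence × Detection:
  Item 3: 4 × 2 × 1 = 8
  Item 4: 1 × 3 × 9 = 27
  Item 5: 6 × 8 × 7 = 336
  Item 6: 3 × 3 × 5 = 45
  Item 7: 1 × 6 × 1 = 6
  Item 8: 4 × 1 × 3 = 12
  Item 9: 8 × 4 × 9 = 288
Sorted descending: 336, 288, 45, 27, 12, 8, 6.
The sixth-highest RPN is 8 (Item 3).

8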